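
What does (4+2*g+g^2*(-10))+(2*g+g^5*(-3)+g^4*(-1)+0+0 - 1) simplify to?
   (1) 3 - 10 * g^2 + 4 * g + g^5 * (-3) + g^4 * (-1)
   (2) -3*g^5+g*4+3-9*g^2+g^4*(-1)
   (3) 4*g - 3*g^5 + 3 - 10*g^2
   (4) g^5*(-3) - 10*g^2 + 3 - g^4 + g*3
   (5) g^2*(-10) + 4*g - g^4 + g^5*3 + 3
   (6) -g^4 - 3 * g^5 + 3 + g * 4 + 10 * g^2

Adding the polynomials and combining like terms:
(4 + 2*g + g^2*(-10)) + (2*g + g^5*(-3) + g^4*(-1) + 0 + 0 - 1)
= 3 - 10 * g^2 + 4 * g + g^5 * (-3) + g^4 * (-1)
1) 3 - 10 * g^2 + 4 * g + g^5 * (-3) + g^4 * (-1)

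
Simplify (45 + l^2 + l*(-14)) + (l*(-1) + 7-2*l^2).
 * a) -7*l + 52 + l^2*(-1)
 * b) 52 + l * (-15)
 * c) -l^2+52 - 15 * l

Adding the polynomials and combining like terms:
(45 + l^2 + l*(-14)) + (l*(-1) + 7 - 2*l^2)
= -l^2+52 - 15 * l
c) -l^2+52 - 15 * l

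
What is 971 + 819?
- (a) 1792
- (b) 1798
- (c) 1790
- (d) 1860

971 + 819 = 1790
c) 1790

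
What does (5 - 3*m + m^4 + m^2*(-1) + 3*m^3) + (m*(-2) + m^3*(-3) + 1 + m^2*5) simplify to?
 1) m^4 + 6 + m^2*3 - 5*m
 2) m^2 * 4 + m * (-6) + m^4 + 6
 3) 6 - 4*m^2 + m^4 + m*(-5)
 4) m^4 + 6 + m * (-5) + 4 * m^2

Adding the polynomials and combining like terms:
(5 - 3*m + m^4 + m^2*(-1) + 3*m^3) + (m*(-2) + m^3*(-3) + 1 + m^2*5)
= m^4 + 6 + m * (-5) + 4 * m^2
4) m^4 + 6 + m * (-5) + 4 * m^2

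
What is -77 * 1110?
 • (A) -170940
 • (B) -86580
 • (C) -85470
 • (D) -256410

-77 * 1110 = -85470
C) -85470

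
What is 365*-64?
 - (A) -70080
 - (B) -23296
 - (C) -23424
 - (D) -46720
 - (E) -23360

365 * -64 = -23360
E) -23360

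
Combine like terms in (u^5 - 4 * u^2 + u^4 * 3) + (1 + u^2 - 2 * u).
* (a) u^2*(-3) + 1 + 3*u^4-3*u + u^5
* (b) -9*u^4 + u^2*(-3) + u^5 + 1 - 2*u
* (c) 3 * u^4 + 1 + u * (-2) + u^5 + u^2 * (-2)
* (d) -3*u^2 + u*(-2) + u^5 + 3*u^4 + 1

Adding the polynomials and combining like terms:
(u^5 - 4*u^2 + u^4*3) + (1 + u^2 - 2*u)
= -3*u^2 + u*(-2) + u^5 + 3*u^4 + 1
d) -3*u^2 + u*(-2) + u^5 + 3*u^4 + 1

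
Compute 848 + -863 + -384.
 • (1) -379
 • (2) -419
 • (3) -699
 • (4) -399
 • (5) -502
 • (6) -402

First: 848 + -863 = -15
Then: -15 + -384 = -399
4) -399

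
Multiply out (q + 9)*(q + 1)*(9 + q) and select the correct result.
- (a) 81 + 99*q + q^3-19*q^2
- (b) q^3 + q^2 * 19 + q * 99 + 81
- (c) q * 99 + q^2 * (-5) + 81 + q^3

Expanding (q + 9)*(q + 1)*(9 + q):
= q^3 + q^2 * 19 + q * 99 + 81
b) q^3 + q^2 * 19 + q * 99 + 81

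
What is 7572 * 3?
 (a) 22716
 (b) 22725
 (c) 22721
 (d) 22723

7572 * 3 = 22716
a) 22716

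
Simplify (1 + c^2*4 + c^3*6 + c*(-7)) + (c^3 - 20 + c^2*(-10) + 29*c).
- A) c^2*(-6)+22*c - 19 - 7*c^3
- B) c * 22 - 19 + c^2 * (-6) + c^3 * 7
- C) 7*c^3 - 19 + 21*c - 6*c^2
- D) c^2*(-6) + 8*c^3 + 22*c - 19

Adding the polynomials and combining like terms:
(1 + c^2*4 + c^3*6 + c*(-7)) + (c^3 - 20 + c^2*(-10) + 29*c)
= c * 22 - 19 + c^2 * (-6) + c^3 * 7
B) c * 22 - 19 + c^2 * (-6) + c^3 * 7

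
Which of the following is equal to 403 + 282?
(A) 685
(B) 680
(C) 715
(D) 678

403 + 282 = 685
A) 685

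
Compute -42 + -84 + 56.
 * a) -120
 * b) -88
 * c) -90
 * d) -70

First: -42 + -84 = -126
Then: -126 + 56 = -70
d) -70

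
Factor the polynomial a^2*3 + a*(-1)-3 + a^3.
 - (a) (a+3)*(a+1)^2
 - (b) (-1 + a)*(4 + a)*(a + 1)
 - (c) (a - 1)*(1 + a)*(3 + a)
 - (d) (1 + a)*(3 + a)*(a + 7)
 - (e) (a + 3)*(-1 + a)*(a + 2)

We need to factor a^2*3 + a*(-1)-3 + a^3.
The factored form is (a - 1)*(1 + a)*(3 + a).
c) (a - 1)*(1 + a)*(3 + a)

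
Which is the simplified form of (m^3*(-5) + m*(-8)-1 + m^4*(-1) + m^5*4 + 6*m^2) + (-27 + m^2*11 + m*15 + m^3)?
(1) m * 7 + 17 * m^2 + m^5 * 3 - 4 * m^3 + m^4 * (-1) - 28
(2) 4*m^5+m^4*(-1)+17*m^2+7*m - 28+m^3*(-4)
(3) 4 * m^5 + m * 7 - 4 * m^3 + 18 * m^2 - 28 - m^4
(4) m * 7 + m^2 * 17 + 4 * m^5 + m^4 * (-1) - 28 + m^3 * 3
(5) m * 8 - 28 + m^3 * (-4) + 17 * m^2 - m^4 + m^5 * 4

Adding the polynomials and combining like terms:
(m^3*(-5) + m*(-8) - 1 + m^4*(-1) + m^5*4 + 6*m^2) + (-27 + m^2*11 + m*15 + m^3)
= 4*m^5+m^4*(-1)+17*m^2+7*m - 28+m^3*(-4)
2) 4*m^5+m^4*(-1)+17*m^2+7*m - 28+m^3*(-4)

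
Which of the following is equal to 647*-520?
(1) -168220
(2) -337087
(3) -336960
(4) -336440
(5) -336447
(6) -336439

647 * -520 = -336440
4) -336440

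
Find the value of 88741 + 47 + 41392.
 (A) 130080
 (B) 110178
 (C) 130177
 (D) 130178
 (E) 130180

First: 88741 + 47 = 88788
Then: 88788 + 41392 = 130180
E) 130180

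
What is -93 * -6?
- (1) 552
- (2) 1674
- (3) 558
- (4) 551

-93 * -6 = 558
3) 558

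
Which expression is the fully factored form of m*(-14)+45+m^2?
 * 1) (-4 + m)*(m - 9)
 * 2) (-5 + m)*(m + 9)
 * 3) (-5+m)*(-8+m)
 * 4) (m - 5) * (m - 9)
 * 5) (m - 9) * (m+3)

We need to factor m*(-14)+45+m^2.
The factored form is (m - 5) * (m - 9).
4) (m - 5) * (m - 9)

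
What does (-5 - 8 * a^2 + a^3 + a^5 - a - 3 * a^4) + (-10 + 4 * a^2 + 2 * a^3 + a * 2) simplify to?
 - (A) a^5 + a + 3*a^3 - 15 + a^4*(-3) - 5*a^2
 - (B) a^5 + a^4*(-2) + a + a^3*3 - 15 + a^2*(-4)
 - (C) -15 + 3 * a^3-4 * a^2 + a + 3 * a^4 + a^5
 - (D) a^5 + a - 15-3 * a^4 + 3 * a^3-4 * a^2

Adding the polynomials and combining like terms:
(-5 - 8*a^2 + a^3 + a^5 - a - 3*a^4) + (-10 + 4*a^2 + 2*a^3 + a*2)
= a^5 + a - 15-3 * a^4 + 3 * a^3-4 * a^2
D) a^5 + a - 15-3 * a^4 + 3 * a^3-4 * a^2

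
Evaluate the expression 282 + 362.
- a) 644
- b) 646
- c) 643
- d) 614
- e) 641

282 + 362 = 644
a) 644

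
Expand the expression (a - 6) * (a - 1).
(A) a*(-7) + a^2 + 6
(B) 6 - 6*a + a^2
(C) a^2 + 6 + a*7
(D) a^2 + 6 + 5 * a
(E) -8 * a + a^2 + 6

Expanding (a - 6) * (a - 1):
= a*(-7) + a^2 + 6
A) a*(-7) + a^2 + 6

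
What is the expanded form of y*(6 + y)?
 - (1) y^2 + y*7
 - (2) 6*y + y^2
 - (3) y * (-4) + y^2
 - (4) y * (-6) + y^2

Expanding y*(6 + y):
= 6*y + y^2
2) 6*y + y^2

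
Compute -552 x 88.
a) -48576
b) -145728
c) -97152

-552 * 88 = -48576
a) -48576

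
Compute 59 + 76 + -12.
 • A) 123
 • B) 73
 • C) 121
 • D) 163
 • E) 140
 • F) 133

First: 59 + 76 = 135
Then: 135 + -12 = 123
A) 123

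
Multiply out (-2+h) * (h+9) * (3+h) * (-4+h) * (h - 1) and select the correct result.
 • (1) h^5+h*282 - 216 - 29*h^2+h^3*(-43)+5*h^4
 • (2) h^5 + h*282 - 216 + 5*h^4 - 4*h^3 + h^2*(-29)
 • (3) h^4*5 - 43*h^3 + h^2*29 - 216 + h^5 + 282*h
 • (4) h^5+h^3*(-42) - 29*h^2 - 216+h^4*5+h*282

Expanding (-2+h) * (h+9) * (3+h) * (-4+h) * (h - 1):
= h^5+h*282 - 216 - 29*h^2+h^3*(-43)+5*h^4
1) h^5+h*282 - 216 - 29*h^2+h^3*(-43)+5*h^4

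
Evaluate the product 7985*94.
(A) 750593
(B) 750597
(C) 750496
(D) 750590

7985 * 94 = 750590
D) 750590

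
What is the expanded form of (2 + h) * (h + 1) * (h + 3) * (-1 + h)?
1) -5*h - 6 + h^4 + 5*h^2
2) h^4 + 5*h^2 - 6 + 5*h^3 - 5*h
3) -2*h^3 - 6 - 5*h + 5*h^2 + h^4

Expanding (2 + h) * (h + 1) * (h + 3) * (-1 + h):
= h^4 + 5*h^2 - 6 + 5*h^3 - 5*h
2) h^4 + 5*h^2 - 6 + 5*h^3 - 5*h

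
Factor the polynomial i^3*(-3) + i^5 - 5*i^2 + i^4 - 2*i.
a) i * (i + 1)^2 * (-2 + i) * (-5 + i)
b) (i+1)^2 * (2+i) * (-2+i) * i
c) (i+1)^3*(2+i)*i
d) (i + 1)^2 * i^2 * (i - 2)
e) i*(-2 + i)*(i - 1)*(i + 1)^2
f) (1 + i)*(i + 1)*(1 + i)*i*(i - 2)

We need to factor i^3*(-3) + i^5 - 5*i^2 + i^4 - 2*i.
The factored form is (1 + i)*(i + 1)*(1 + i)*i*(i - 2).
f) (1 + i)*(i + 1)*(1 + i)*i*(i - 2)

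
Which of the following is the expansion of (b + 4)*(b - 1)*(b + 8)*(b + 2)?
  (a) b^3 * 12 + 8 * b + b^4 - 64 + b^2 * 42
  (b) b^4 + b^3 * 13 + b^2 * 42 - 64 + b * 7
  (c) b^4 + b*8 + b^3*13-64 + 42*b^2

Expanding (b + 4)*(b - 1)*(b + 8)*(b + 2):
= b^4 + b*8 + b^3*13-64 + 42*b^2
c) b^4 + b*8 + b^3*13-64 + 42*b^2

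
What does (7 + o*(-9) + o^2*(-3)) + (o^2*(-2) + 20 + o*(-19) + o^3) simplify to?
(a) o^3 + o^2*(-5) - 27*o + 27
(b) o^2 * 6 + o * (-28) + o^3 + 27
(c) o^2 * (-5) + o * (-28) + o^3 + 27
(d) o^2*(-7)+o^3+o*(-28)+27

Adding the polynomials and combining like terms:
(7 + o*(-9) + o^2*(-3)) + (o^2*(-2) + 20 + o*(-19) + o^3)
= o^2 * (-5) + o * (-28) + o^3 + 27
c) o^2 * (-5) + o * (-28) + o^3 + 27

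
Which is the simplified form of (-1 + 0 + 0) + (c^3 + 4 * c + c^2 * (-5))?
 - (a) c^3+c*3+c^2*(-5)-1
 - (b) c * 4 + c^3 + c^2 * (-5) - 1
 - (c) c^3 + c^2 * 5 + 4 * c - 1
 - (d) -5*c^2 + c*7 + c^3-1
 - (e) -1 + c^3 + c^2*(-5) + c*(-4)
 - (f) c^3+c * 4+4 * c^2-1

Adding the polynomials and combining like terms:
(-1 + 0 + 0) + (c^3 + 4*c + c^2*(-5))
= c * 4 + c^3 + c^2 * (-5) - 1
b) c * 4 + c^3 + c^2 * (-5) - 1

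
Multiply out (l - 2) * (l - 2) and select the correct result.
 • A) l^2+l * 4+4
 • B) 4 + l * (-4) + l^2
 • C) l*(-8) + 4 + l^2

Expanding (l - 2) * (l - 2):
= 4 + l * (-4) + l^2
B) 4 + l * (-4) + l^2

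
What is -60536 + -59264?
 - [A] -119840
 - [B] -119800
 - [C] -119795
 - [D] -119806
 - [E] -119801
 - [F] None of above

-60536 + -59264 = -119800
B) -119800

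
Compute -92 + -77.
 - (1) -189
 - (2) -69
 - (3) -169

-92 + -77 = -169
3) -169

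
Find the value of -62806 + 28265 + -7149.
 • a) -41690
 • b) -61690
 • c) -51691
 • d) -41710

First: -62806 + 28265 = -34541
Then: -34541 + -7149 = -41690
a) -41690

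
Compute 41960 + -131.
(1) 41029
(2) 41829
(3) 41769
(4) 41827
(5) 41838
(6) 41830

41960 + -131 = 41829
2) 41829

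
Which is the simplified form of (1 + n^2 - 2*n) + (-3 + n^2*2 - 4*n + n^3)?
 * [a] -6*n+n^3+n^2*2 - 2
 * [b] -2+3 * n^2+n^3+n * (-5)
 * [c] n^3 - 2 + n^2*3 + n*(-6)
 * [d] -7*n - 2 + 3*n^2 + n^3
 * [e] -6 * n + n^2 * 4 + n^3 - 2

Adding the polynomials and combining like terms:
(1 + n^2 - 2*n) + (-3 + n^2*2 - 4*n + n^3)
= n^3 - 2 + n^2*3 + n*(-6)
c) n^3 - 2 + n^2*3 + n*(-6)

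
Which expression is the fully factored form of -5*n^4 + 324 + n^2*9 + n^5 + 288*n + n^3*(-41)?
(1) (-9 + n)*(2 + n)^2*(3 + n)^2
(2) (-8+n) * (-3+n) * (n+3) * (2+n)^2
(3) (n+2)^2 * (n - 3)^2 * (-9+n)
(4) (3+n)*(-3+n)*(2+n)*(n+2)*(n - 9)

We need to factor -5*n^4 + 324 + n^2*9 + n^5 + 288*n + n^3*(-41).
The factored form is (3+n)*(-3+n)*(2+n)*(n+2)*(n - 9).
4) (3+n)*(-3+n)*(2+n)*(n+2)*(n - 9)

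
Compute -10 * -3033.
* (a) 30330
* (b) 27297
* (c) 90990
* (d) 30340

-10 * -3033 = 30330
a) 30330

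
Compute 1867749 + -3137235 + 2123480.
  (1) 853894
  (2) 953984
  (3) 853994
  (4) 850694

First: 1867749 + -3137235 = -1269486
Then: -1269486 + 2123480 = 853994
3) 853994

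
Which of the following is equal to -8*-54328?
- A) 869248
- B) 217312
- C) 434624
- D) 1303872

-8 * -54328 = 434624
C) 434624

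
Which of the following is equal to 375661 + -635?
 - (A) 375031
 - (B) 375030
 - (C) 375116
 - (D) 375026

375661 + -635 = 375026
D) 375026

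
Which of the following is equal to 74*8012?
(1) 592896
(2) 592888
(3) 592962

74 * 8012 = 592888
2) 592888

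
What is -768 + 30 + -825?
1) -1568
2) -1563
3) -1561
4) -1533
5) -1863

First: -768 + 30 = -738
Then: -738 + -825 = -1563
2) -1563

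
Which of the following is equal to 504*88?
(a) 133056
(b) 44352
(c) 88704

504 * 88 = 44352
b) 44352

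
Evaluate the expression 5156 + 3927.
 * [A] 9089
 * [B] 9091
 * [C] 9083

5156 + 3927 = 9083
C) 9083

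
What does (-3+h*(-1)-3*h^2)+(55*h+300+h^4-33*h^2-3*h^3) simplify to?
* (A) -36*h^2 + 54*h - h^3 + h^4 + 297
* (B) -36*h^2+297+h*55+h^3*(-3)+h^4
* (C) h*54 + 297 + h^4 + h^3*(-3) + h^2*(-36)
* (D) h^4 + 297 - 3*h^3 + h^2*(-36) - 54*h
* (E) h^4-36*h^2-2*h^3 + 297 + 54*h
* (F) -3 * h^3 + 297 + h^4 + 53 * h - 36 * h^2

Adding the polynomials and combining like terms:
(-3 + h*(-1) - 3*h^2) + (55*h + 300 + h^4 - 33*h^2 - 3*h^3)
= h*54 + 297 + h^4 + h^3*(-3) + h^2*(-36)
C) h*54 + 297 + h^4 + h^3*(-3) + h^2*(-36)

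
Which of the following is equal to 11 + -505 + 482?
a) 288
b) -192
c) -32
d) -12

First: 11 + -505 = -494
Then: -494 + 482 = -12
d) -12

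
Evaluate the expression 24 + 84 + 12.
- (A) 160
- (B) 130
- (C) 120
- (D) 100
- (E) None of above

First: 24 + 84 = 108
Then: 108 + 12 = 120
C) 120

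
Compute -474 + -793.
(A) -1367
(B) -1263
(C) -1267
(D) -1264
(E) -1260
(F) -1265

-474 + -793 = -1267
C) -1267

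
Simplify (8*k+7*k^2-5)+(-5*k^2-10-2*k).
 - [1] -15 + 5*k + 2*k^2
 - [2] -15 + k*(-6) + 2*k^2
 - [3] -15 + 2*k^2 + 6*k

Adding the polynomials and combining like terms:
(8*k + 7*k^2 - 5) + (-5*k^2 - 10 - 2*k)
= -15 + 2*k^2 + 6*k
3) -15 + 2*k^2 + 6*k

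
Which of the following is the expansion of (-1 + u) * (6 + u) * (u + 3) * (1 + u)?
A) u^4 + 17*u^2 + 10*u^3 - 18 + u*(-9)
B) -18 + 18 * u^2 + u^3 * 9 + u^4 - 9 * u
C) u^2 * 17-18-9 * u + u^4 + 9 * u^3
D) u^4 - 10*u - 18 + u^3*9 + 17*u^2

Expanding (-1 + u) * (6 + u) * (u + 3) * (1 + u):
= u^2 * 17-18-9 * u + u^4 + 9 * u^3
C) u^2 * 17-18-9 * u + u^4 + 9 * u^3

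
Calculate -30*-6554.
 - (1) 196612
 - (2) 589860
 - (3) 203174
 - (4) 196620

-30 * -6554 = 196620
4) 196620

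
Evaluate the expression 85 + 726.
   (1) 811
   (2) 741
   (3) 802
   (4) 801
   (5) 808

85 + 726 = 811
1) 811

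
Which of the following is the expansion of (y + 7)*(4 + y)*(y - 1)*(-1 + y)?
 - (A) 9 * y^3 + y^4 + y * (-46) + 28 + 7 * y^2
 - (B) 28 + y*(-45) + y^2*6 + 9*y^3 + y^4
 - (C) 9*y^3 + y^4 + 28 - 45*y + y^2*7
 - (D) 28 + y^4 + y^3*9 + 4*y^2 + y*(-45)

Expanding (y + 7)*(4 + y)*(y - 1)*(-1 + y):
= 9*y^3 + y^4 + 28 - 45*y + y^2*7
C) 9*y^3 + y^4 + 28 - 45*y + y^2*7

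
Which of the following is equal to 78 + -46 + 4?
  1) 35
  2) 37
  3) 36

First: 78 + -46 = 32
Then: 32 + 4 = 36
3) 36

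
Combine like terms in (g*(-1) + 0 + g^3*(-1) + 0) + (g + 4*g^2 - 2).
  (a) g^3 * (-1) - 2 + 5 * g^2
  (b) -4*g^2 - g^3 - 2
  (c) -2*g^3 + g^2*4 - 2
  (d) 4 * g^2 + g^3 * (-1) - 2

Adding the polynomials and combining like terms:
(g*(-1) + 0 + g^3*(-1) + 0) + (g + 4*g^2 - 2)
= 4 * g^2 + g^3 * (-1) - 2
d) 4 * g^2 + g^3 * (-1) - 2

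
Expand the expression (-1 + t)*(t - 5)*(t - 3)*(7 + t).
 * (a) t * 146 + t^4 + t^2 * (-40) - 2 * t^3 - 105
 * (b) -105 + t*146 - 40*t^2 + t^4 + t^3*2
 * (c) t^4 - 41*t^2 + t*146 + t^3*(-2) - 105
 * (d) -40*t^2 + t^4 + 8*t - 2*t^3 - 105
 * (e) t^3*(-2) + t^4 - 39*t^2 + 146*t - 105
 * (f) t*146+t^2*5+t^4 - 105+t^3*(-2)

Expanding (-1 + t)*(t - 5)*(t - 3)*(7 + t):
= t * 146 + t^4 + t^2 * (-40) - 2 * t^3 - 105
a) t * 146 + t^4 + t^2 * (-40) - 2 * t^3 - 105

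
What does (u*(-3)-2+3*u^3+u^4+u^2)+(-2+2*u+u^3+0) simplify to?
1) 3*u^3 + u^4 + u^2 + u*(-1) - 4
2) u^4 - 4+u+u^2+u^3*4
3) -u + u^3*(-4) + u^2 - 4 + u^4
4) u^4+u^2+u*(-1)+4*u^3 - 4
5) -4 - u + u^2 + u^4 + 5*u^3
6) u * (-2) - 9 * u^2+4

Adding the polynomials and combining like terms:
(u*(-3) - 2 + 3*u^3 + u^4 + u^2) + (-2 + 2*u + u^3 + 0)
= u^4+u^2+u*(-1)+4*u^3 - 4
4) u^4+u^2+u*(-1)+4*u^3 - 4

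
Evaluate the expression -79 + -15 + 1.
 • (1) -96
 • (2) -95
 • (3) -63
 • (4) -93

First: -79 + -15 = -94
Then: -94 + 1 = -93
4) -93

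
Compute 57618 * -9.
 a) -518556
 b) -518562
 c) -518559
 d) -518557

57618 * -9 = -518562
b) -518562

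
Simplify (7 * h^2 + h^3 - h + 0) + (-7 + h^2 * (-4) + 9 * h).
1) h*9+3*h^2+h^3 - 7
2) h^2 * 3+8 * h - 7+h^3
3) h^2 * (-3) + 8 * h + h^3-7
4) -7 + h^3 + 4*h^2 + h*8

Adding the polynomials and combining like terms:
(7*h^2 + h^3 - h + 0) + (-7 + h^2*(-4) + 9*h)
= h^2 * 3+8 * h - 7+h^3
2) h^2 * 3+8 * h - 7+h^3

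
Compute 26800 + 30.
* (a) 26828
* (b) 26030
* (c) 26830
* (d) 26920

26800 + 30 = 26830
c) 26830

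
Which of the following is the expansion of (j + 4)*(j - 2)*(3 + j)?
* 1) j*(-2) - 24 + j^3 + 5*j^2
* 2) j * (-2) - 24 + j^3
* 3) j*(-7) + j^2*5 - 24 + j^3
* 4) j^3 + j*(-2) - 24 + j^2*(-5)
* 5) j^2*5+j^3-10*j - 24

Expanding (j + 4)*(j - 2)*(3 + j):
= j*(-2) - 24 + j^3 + 5*j^2
1) j*(-2) - 24 + j^3 + 5*j^2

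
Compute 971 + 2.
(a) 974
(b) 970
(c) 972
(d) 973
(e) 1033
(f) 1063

971 + 2 = 973
d) 973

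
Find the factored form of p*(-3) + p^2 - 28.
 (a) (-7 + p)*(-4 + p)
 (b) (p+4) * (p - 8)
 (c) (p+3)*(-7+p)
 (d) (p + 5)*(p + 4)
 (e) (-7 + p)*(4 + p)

We need to factor p*(-3) + p^2 - 28.
The factored form is (-7 + p)*(4 + p).
e) (-7 + p)*(4 + p)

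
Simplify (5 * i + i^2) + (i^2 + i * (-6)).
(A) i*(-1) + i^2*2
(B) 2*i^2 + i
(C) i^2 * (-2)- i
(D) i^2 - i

Adding the polynomials and combining like terms:
(5*i + i^2) + (i^2 + i*(-6))
= i*(-1) + i^2*2
A) i*(-1) + i^2*2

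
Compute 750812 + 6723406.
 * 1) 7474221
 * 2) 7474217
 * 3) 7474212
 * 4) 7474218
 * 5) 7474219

750812 + 6723406 = 7474218
4) 7474218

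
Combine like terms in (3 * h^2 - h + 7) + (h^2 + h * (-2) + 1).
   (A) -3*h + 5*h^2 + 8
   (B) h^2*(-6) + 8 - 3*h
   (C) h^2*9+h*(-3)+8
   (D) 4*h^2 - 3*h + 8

Adding the polynomials and combining like terms:
(3*h^2 - h + 7) + (h^2 + h*(-2) + 1)
= 4*h^2 - 3*h + 8
D) 4*h^2 - 3*h + 8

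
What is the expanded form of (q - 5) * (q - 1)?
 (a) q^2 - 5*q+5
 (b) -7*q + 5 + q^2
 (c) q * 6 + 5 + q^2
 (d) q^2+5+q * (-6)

Expanding (q - 5) * (q - 1):
= q^2+5+q * (-6)
d) q^2+5+q * (-6)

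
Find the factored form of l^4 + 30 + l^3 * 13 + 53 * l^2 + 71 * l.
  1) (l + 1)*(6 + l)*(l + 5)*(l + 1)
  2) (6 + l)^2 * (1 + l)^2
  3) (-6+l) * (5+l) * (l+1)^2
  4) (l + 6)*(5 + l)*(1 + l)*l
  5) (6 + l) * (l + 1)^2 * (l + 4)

We need to factor l^4 + 30 + l^3 * 13 + 53 * l^2 + 71 * l.
The factored form is (l + 1)*(6 + l)*(l + 5)*(l + 1).
1) (l + 1)*(6 + l)*(l + 5)*(l + 1)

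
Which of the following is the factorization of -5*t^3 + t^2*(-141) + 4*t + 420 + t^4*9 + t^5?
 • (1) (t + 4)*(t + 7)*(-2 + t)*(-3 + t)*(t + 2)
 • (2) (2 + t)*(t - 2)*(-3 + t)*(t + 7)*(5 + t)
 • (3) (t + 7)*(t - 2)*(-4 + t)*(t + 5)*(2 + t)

We need to factor -5*t^3 + t^2*(-141) + 4*t + 420 + t^4*9 + t^5.
The factored form is (2 + t)*(t - 2)*(-3 + t)*(t + 7)*(5 + t).
2) (2 + t)*(t - 2)*(-3 + t)*(t + 7)*(5 + t)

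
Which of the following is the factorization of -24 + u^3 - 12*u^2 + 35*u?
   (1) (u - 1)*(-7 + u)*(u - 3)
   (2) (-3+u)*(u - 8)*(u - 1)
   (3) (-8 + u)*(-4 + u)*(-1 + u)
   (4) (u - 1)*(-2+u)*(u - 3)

We need to factor -24 + u^3 - 12*u^2 + 35*u.
The factored form is (-3+u)*(u - 8)*(u - 1).
2) (-3+u)*(u - 8)*(u - 1)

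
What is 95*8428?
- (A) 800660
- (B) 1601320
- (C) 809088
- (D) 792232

95 * 8428 = 800660
A) 800660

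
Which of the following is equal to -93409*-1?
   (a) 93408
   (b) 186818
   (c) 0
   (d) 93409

-93409 * -1 = 93409
d) 93409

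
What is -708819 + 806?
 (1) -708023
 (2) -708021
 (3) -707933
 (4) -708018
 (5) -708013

-708819 + 806 = -708013
5) -708013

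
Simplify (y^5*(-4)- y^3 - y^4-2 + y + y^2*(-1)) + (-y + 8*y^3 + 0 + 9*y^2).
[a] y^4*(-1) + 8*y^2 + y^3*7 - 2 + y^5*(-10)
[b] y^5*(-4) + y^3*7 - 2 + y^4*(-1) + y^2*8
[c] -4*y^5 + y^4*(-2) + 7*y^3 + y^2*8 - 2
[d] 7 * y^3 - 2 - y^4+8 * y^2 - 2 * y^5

Adding the polynomials and combining like terms:
(y^5*(-4) - y^3 - y^4 - 2 + y + y^2*(-1)) + (-y + 8*y^3 + 0 + 9*y^2)
= y^5*(-4) + y^3*7 - 2 + y^4*(-1) + y^2*8
b) y^5*(-4) + y^3*7 - 2 + y^4*(-1) + y^2*8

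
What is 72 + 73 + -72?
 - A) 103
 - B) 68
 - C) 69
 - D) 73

First: 72 + 73 = 145
Then: 145 + -72 = 73
D) 73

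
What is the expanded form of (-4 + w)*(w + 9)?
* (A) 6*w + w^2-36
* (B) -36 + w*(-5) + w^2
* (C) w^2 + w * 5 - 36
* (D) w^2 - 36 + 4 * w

Expanding (-4 + w)*(w + 9):
= w^2 + w * 5 - 36
C) w^2 + w * 5 - 36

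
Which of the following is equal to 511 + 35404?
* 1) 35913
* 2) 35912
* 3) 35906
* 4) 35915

511 + 35404 = 35915
4) 35915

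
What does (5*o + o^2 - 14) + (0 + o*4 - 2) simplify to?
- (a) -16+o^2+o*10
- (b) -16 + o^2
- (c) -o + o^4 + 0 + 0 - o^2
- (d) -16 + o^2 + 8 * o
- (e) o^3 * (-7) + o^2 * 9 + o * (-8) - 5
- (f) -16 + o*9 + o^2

Adding the polynomials and combining like terms:
(5*o + o^2 - 14) + (0 + o*4 - 2)
= -16 + o*9 + o^2
f) -16 + o*9 + o^2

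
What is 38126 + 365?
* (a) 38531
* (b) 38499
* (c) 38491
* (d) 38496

38126 + 365 = 38491
c) 38491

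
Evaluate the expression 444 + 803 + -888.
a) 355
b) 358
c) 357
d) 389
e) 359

First: 444 + 803 = 1247
Then: 1247 + -888 = 359
e) 359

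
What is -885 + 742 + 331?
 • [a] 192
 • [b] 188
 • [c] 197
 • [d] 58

First: -885 + 742 = -143
Then: -143 + 331 = 188
b) 188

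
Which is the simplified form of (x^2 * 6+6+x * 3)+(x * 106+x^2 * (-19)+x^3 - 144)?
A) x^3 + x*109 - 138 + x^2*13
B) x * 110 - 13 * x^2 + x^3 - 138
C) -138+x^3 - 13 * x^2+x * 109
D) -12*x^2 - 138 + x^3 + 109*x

Adding the polynomials and combining like terms:
(x^2*6 + 6 + x*3) + (x*106 + x^2*(-19) + x^3 - 144)
= -138+x^3 - 13 * x^2+x * 109
C) -138+x^3 - 13 * x^2+x * 109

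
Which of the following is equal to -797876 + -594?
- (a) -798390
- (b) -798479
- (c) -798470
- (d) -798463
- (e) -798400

-797876 + -594 = -798470
c) -798470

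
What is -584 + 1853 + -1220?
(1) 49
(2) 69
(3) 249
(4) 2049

First: -584 + 1853 = 1269
Then: 1269 + -1220 = 49
1) 49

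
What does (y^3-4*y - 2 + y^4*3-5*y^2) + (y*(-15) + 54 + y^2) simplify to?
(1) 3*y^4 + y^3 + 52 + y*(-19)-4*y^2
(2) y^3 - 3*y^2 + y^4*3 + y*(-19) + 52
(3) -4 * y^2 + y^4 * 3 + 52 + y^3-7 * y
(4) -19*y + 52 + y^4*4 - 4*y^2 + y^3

Adding the polynomials and combining like terms:
(y^3 - 4*y - 2 + y^4*3 - 5*y^2) + (y*(-15) + 54 + y^2)
= 3*y^4 + y^3 + 52 + y*(-19)-4*y^2
1) 3*y^4 + y^3 + 52 + y*(-19)-4*y^2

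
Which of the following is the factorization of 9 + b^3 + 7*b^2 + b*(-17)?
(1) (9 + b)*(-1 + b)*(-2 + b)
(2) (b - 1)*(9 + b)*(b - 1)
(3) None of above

We need to factor 9 + b^3 + 7*b^2 + b*(-17).
The factored form is (b - 1)*(9 + b)*(b - 1).
2) (b - 1)*(9 + b)*(b - 1)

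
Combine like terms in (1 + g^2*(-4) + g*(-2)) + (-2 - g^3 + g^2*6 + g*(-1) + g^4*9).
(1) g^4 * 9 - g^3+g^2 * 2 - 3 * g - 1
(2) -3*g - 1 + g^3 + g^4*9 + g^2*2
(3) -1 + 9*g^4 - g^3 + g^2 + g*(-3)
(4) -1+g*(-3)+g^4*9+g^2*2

Adding the polynomials and combining like terms:
(1 + g^2*(-4) + g*(-2)) + (-2 - g^3 + g^2*6 + g*(-1) + g^4*9)
= g^4 * 9 - g^3+g^2 * 2 - 3 * g - 1
1) g^4 * 9 - g^3+g^2 * 2 - 3 * g - 1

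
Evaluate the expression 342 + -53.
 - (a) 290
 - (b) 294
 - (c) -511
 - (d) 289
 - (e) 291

342 + -53 = 289
d) 289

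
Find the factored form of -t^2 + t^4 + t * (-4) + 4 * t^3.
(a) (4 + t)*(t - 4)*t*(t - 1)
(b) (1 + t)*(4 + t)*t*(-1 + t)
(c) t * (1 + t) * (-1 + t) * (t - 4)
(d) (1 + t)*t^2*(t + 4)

We need to factor -t^2 + t^4 + t * (-4) + 4 * t^3.
The factored form is (1 + t)*(4 + t)*t*(-1 + t).
b) (1 + t)*(4 + t)*t*(-1 + t)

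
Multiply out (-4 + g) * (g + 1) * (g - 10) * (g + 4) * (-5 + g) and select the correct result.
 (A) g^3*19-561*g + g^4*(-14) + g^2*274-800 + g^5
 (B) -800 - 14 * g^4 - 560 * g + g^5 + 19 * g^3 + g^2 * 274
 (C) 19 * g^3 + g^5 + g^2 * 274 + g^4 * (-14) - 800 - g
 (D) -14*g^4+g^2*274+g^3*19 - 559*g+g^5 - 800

Expanding (-4 + g) * (g + 1) * (g - 10) * (g + 4) * (-5 + g):
= -800 - 14 * g^4 - 560 * g + g^5 + 19 * g^3 + g^2 * 274
B) -800 - 14 * g^4 - 560 * g + g^5 + 19 * g^3 + g^2 * 274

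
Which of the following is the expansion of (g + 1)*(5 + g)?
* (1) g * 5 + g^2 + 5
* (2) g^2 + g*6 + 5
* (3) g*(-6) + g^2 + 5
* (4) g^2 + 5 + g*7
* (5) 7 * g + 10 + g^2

Expanding (g + 1)*(5 + g):
= g^2 + g*6 + 5
2) g^2 + g*6 + 5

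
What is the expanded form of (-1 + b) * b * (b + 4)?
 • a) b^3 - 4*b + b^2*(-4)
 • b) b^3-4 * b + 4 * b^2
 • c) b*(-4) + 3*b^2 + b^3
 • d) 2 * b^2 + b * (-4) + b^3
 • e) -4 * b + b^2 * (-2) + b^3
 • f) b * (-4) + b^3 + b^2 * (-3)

Expanding (-1 + b) * b * (b + 4):
= b*(-4) + 3*b^2 + b^3
c) b*(-4) + 3*b^2 + b^3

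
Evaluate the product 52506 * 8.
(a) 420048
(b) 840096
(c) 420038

52506 * 8 = 420048
a) 420048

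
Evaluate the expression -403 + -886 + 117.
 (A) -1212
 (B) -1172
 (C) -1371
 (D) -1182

First: -403 + -886 = -1289
Then: -1289 + 117 = -1172
B) -1172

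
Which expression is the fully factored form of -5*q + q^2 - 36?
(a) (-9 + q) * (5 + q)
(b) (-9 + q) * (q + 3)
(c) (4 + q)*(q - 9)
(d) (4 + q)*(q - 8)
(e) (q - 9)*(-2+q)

We need to factor -5*q + q^2 - 36.
The factored form is (4 + q)*(q - 9).
c) (4 + q)*(q - 9)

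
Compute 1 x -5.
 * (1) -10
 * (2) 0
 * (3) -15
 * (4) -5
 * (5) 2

1 * -5 = -5
4) -5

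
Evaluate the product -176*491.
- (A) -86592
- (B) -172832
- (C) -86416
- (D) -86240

-176 * 491 = -86416
C) -86416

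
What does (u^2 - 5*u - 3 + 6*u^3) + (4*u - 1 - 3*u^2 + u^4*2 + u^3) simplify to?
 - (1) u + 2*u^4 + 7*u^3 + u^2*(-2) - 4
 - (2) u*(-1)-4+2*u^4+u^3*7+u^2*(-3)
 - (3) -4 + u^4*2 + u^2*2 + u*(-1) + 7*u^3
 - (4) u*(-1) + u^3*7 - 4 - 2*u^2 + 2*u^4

Adding the polynomials and combining like terms:
(u^2 - 5*u - 3 + 6*u^3) + (4*u - 1 - 3*u^2 + u^4*2 + u^3)
= u*(-1) + u^3*7 - 4 - 2*u^2 + 2*u^4
4) u*(-1) + u^3*7 - 4 - 2*u^2 + 2*u^4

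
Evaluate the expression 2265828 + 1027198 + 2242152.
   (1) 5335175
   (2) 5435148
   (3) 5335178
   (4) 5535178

First: 2265828 + 1027198 = 3293026
Then: 3293026 + 2242152 = 5535178
4) 5535178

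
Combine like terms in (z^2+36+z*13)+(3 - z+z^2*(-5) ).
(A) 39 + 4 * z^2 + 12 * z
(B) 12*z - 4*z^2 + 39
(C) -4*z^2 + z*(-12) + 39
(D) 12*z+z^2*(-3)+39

Adding the polynomials and combining like terms:
(z^2 + 36 + z*13) + (3 - z + z^2*(-5))
= 12*z - 4*z^2 + 39
B) 12*z - 4*z^2 + 39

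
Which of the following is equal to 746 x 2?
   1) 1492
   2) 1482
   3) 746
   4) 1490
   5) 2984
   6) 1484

746 * 2 = 1492
1) 1492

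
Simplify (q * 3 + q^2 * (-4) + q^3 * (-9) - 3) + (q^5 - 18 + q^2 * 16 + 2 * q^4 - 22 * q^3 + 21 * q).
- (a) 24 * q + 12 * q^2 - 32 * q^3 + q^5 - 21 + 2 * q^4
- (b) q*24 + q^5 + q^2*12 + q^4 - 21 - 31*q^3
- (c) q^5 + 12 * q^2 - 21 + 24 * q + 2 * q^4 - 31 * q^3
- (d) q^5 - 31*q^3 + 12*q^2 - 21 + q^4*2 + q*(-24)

Adding the polynomials and combining like terms:
(q*3 + q^2*(-4) + q^3*(-9) - 3) + (q^5 - 18 + q^2*16 + 2*q^4 - 22*q^3 + 21*q)
= q^5 + 12 * q^2 - 21 + 24 * q + 2 * q^4 - 31 * q^3
c) q^5 + 12 * q^2 - 21 + 24 * q + 2 * q^4 - 31 * q^3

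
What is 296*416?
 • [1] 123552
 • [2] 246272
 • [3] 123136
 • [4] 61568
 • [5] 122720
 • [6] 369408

296 * 416 = 123136
3) 123136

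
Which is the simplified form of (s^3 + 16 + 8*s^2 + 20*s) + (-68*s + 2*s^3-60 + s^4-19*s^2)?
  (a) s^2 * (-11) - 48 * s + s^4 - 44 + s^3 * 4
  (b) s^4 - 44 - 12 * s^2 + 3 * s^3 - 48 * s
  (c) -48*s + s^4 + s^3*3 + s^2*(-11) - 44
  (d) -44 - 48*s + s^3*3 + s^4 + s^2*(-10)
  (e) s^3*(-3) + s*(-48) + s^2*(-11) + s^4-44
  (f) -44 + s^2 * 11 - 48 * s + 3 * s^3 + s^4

Adding the polynomials and combining like terms:
(s^3 + 16 + 8*s^2 + 20*s) + (-68*s + 2*s^3 - 60 + s^4 - 19*s^2)
= -48*s + s^4 + s^3*3 + s^2*(-11) - 44
c) -48*s + s^4 + s^3*3 + s^2*(-11) - 44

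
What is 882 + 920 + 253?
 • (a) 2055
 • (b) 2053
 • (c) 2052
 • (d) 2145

First: 882 + 920 = 1802
Then: 1802 + 253 = 2055
a) 2055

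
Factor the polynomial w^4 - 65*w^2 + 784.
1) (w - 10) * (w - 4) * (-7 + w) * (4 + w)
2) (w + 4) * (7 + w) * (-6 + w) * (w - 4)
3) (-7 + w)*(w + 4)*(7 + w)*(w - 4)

We need to factor w^4 - 65*w^2 + 784.
The factored form is (-7 + w)*(w + 4)*(7 + w)*(w - 4).
3) (-7 + w)*(w + 4)*(7 + w)*(w - 4)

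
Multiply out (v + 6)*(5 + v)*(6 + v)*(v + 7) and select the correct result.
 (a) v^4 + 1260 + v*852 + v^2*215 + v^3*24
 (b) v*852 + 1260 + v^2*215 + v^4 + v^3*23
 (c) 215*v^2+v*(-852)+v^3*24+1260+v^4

Expanding (v + 6)*(5 + v)*(6 + v)*(v + 7):
= v^4 + 1260 + v*852 + v^2*215 + v^3*24
a) v^4 + 1260 + v*852 + v^2*215 + v^3*24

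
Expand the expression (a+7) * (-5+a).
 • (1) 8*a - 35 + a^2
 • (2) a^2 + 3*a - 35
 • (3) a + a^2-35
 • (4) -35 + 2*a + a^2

Expanding (a+7) * (-5+a):
= -35 + 2*a + a^2
4) -35 + 2*a + a^2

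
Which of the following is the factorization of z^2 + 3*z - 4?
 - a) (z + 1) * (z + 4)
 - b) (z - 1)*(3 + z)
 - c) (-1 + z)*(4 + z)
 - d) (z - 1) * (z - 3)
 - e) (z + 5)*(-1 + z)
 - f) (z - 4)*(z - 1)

We need to factor z^2 + 3*z - 4.
The factored form is (-1 + z)*(4 + z).
c) (-1 + z)*(4 + z)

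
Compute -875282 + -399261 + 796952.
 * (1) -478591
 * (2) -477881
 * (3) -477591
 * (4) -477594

First: -875282 + -399261 = -1274543
Then: -1274543 + 796952 = -477591
3) -477591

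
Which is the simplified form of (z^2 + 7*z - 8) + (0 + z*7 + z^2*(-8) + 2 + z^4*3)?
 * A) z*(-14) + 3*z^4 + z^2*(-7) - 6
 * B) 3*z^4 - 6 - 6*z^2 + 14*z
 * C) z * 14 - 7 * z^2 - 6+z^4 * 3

Adding the polynomials and combining like terms:
(z^2 + 7*z - 8) + (0 + z*7 + z^2*(-8) + 2 + z^4*3)
= z * 14 - 7 * z^2 - 6+z^4 * 3
C) z * 14 - 7 * z^2 - 6+z^4 * 3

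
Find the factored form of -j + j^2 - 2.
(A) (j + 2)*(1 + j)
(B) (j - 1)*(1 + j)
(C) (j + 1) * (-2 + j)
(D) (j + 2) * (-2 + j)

We need to factor -j + j^2 - 2.
The factored form is (j + 1) * (-2 + j).
C) (j + 1) * (-2 + j)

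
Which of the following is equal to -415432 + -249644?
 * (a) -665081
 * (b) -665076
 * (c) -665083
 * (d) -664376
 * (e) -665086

-415432 + -249644 = -665076
b) -665076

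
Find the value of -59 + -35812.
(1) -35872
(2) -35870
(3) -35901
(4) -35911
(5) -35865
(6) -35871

-59 + -35812 = -35871
6) -35871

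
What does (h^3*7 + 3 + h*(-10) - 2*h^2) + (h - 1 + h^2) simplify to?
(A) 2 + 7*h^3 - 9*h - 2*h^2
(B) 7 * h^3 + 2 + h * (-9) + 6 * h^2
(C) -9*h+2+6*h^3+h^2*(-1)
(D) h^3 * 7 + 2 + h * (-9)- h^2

Adding the polynomials and combining like terms:
(h^3*7 + 3 + h*(-10) - 2*h^2) + (h - 1 + h^2)
= h^3 * 7 + 2 + h * (-9)- h^2
D) h^3 * 7 + 2 + h * (-9)- h^2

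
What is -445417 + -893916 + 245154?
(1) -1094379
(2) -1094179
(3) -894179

First: -445417 + -893916 = -1339333
Then: -1339333 + 245154 = -1094179
2) -1094179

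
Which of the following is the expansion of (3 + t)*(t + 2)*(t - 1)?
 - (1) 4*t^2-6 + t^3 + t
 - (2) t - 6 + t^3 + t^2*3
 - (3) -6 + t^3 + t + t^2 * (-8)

Expanding (3 + t)*(t + 2)*(t - 1):
= 4*t^2-6 + t^3 + t
1) 4*t^2-6 + t^3 + t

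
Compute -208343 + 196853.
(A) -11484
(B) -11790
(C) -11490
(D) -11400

-208343 + 196853 = -11490
C) -11490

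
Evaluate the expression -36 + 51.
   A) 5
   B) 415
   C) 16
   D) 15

-36 + 51 = 15
D) 15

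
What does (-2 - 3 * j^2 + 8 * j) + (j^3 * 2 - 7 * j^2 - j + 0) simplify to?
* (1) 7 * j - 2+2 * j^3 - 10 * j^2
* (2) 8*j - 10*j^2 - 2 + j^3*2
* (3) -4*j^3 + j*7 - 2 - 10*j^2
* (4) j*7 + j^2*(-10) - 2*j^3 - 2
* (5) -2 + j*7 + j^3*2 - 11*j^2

Adding the polynomials and combining like terms:
(-2 - 3*j^2 + 8*j) + (j^3*2 - 7*j^2 - j + 0)
= 7 * j - 2+2 * j^3 - 10 * j^2
1) 7 * j - 2+2 * j^3 - 10 * j^2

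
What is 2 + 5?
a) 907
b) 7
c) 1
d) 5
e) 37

2 + 5 = 7
b) 7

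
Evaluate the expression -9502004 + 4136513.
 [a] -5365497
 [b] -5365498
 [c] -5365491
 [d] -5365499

-9502004 + 4136513 = -5365491
c) -5365491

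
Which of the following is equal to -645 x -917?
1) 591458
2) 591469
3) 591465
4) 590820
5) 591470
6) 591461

-645 * -917 = 591465
3) 591465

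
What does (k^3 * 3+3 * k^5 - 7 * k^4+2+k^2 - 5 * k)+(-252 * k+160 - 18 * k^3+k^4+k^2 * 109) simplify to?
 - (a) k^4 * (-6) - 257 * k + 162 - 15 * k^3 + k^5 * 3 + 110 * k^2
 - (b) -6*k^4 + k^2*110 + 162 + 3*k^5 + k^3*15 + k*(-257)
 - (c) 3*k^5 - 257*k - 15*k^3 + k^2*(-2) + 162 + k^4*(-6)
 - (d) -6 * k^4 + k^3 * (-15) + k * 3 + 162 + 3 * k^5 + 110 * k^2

Adding the polynomials and combining like terms:
(k^3*3 + 3*k^5 - 7*k^4 + 2 + k^2 - 5*k) + (-252*k + 160 - 18*k^3 + k^4 + k^2*109)
= k^4 * (-6) - 257 * k + 162 - 15 * k^3 + k^5 * 3 + 110 * k^2
a) k^4 * (-6) - 257 * k + 162 - 15 * k^3 + k^5 * 3 + 110 * k^2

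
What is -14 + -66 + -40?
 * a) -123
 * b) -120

First: -14 + -66 = -80
Then: -80 + -40 = -120
b) -120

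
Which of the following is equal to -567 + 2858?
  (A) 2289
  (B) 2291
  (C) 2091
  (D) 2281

-567 + 2858 = 2291
B) 2291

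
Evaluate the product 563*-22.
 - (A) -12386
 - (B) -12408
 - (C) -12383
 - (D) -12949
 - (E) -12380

563 * -22 = -12386
A) -12386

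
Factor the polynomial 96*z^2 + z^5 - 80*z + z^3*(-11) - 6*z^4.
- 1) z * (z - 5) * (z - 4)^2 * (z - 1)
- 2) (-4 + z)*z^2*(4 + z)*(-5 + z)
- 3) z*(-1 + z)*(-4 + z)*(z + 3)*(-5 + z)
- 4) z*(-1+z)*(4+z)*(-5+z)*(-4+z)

We need to factor 96*z^2 + z^5 - 80*z + z^3*(-11) - 6*z^4.
The factored form is z*(-1+z)*(4+z)*(-5+z)*(-4+z).
4) z*(-1+z)*(4+z)*(-5+z)*(-4+z)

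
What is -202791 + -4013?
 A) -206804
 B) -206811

-202791 + -4013 = -206804
A) -206804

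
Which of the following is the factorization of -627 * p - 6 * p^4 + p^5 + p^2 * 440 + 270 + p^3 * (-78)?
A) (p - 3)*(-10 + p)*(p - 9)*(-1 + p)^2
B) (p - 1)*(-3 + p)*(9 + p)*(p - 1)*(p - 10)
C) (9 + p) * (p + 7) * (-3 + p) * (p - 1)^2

We need to factor -627 * p - 6 * p^4 + p^5 + p^2 * 440 + 270 + p^3 * (-78).
The factored form is (p - 1)*(-3 + p)*(9 + p)*(p - 1)*(p - 10).
B) (p - 1)*(-3 + p)*(9 + p)*(p - 1)*(p - 10)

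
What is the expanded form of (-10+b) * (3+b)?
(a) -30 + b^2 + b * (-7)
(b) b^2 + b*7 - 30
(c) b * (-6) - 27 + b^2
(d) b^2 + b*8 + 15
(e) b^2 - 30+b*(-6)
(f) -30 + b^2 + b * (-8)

Expanding (-10+b) * (3+b):
= -30 + b^2 + b * (-7)
a) -30 + b^2 + b * (-7)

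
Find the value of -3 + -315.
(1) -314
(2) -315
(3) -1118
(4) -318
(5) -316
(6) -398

-3 + -315 = -318
4) -318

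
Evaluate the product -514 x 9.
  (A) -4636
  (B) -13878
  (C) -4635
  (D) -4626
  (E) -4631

-514 * 9 = -4626
D) -4626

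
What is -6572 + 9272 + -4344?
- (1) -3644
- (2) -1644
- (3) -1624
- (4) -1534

First: -6572 + 9272 = 2700
Then: 2700 + -4344 = -1644
2) -1644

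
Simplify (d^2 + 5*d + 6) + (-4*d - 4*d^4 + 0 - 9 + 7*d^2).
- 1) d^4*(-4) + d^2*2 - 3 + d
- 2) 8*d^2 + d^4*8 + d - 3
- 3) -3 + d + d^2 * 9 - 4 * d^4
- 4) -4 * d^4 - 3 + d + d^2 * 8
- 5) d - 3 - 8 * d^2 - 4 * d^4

Adding the polynomials and combining like terms:
(d^2 + 5*d + 6) + (-4*d - 4*d^4 + 0 - 9 + 7*d^2)
= -4 * d^4 - 3 + d + d^2 * 8
4) -4 * d^4 - 3 + d + d^2 * 8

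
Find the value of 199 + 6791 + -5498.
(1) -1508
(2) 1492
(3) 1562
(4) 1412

First: 199 + 6791 = 6990
Then: 6990 + -5498 = 1492
2) 1492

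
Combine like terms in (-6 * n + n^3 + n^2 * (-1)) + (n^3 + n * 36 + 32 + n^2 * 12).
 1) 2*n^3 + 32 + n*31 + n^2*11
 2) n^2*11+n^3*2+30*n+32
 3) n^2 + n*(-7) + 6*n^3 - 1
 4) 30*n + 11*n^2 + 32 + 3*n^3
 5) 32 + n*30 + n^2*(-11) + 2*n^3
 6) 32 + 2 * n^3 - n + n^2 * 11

Adding the polynomials and combining like terms:
(-6*n + n^3 + n^2*(-1)) + (n^3 + n*36 + 32 + n^2*12)
= n^2*11+n^3*2+30*n+32
2) n^2*11+n^3*2+30*n+32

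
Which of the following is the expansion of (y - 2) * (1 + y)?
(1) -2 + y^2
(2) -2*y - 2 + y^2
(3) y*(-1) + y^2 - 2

Expanding (y - 2) * (1 + y):
= y*(-1) + y^2 - 2
3) y*(-1) + y^2 - 2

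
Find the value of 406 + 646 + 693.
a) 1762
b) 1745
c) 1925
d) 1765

First: 406 + 646 = 1052
Then: 1052 + 693 = 1745
b) 1745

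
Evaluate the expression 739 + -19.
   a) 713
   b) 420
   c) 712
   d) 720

739 + -19 = 720
d) 720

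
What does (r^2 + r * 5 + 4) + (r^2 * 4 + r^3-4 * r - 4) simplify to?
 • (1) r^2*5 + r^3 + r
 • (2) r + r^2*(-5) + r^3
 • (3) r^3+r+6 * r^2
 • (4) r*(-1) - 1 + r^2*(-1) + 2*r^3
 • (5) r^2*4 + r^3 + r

Adding the polynomials and combining like terms:
(r^2 + r*5 + 4) + (r^2*4 + r^3 - 4*r - 4)
= r^2*5 + r^3 + r
1) r^2*5 + r^3 + r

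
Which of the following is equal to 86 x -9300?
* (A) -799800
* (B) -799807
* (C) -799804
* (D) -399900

86 * -9300 = -799800
A) -799800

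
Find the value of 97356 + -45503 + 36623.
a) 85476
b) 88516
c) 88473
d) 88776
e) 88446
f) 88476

First: 97356 + -45503 = 51853
Then: 51853 + 36623 = 88476
f) 88476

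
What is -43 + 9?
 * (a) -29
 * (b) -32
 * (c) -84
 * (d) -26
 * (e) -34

-43 + 9 = -34
e) -34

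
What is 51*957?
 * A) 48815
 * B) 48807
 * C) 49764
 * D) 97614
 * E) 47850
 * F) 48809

51 * 957 = 48807
B) 48807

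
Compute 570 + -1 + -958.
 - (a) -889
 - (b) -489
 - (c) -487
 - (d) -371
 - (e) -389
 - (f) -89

First: 570 + -1 = 569
Then: 569 + -958 = -389
e) -389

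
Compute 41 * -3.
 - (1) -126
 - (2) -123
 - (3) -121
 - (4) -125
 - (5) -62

41 * -3 = -123
2) -123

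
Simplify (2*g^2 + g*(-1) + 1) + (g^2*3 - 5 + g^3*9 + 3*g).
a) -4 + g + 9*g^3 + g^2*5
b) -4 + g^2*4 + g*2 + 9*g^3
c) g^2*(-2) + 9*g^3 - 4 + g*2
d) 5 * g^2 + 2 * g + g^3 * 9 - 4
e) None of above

Adding the polynomials and combining like terms:
(2*g^2 + g*(-1) + 1) + (g^2*3 - 5 + g^3*9 + 3*g)
= 5 * g^2 + 2 * g + g^3 * 9 - 4
d) 5 * g^2 + 2 * g + g^3 * 9 - 4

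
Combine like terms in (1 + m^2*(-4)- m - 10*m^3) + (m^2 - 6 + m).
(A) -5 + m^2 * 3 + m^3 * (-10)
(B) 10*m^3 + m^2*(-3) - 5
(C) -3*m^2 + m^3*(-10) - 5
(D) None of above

Adding the polynomials and combining like terms:
(1 + m^2*(-4) - m - 10*m^3) + (m^2 - 6 + m)
= -3*m^2 + m^3*(-10) - 5
C) -3*m^2 + m^3*(-10) - 5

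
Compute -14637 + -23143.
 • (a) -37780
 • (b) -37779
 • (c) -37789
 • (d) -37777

-14637 + -23143 = -37780
a) -37780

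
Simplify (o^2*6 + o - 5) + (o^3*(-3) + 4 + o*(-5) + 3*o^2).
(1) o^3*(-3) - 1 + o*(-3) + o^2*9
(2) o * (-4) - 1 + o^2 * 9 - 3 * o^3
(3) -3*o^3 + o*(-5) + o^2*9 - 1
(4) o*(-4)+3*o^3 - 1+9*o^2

Adding the polynomials and combining like terms:
(o^2*6 + o - 5) + (o^3*(-3) + 4 + o*(-5) + 3*o^2)
= o * (-4) - 1 + o^2 * 9 - 3 * o^3
2) o * (-4) - 1 + o^2 * 9 - 3 * o^3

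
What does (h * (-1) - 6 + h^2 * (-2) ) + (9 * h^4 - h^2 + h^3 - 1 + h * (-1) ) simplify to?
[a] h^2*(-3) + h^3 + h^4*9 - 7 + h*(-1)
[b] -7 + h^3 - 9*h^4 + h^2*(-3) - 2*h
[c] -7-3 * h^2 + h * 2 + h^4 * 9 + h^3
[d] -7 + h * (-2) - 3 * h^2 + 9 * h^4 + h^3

Adding the polynomials and combining like terms:
(h*(-1) - 6 + h^2*(-2)) + (9*h^4 - h^2 + h^3 - 1 + h*(-1))
= -7 + h * (-2) - 3 * h^2 + 9 * h^4 + h^3
d) -7 + h * (-2) - 3 * h^2 + 9 * h^4 + h^3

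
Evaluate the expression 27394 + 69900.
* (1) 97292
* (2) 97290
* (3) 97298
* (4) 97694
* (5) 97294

27394 + 69900 = 97294
5) 97294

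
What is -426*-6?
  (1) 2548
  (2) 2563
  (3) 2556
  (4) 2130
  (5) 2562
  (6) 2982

-426 * -6 = 2556
3) 2556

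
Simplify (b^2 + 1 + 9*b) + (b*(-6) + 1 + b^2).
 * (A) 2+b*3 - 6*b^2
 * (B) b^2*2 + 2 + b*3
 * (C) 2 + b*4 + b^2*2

Adding the polynomials and combining like terms:
(b^2 + 1 + 9*b) + (b*(-6) + 1 + b^2)
= b^2*2 + 2 + b*3
B) b^2*2 + 2 + b*3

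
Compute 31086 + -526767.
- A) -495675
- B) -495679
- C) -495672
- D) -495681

31086 + -526767 = -495681
D) -495681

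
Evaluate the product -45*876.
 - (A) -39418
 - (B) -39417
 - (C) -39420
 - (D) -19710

-45 * 876 = -39420
C) -39420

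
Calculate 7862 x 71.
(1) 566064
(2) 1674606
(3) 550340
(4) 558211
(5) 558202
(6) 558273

7862 * 71 = 558202
5) 558202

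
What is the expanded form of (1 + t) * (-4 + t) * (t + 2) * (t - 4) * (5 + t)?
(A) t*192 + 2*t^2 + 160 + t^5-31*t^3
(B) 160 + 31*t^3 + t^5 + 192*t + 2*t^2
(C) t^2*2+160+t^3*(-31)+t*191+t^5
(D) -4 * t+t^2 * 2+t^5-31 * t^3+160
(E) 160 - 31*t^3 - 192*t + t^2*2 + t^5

Expanding (1 + t) * (-4 + t) * (t + 2) * (t - 4) * (5 + t):
= t*192 + 2*t^2 + 160 + t^5-31*t^3
A) t*192 + 2*t^2 + 160 + t^5-31*t^3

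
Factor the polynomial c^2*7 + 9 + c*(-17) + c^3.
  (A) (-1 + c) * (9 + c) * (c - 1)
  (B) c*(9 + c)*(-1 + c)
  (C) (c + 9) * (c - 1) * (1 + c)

We need to factor c^2*7 + 9 + c*(-17) + c^3.
The factored form is (-1 + c) * (9 + c) * (c - 1).
A) (-1 + c) * (9 + c) * (c - 1)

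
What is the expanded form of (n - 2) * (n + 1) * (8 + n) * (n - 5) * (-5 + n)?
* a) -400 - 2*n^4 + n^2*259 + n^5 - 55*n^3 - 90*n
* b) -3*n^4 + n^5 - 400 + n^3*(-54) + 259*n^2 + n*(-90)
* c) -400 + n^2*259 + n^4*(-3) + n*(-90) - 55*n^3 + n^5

Expanding (n - 2) * (n + 1) * (8 + n) * (n - 5) * (-5 + n):
= -400 + n^2*259 + n^4*(-3) + n*(-90) - 55*n^3 + n^5
c) -400 + n^2*259 + n^4*(-3) + n*(-90) - 55*n^3 + n^5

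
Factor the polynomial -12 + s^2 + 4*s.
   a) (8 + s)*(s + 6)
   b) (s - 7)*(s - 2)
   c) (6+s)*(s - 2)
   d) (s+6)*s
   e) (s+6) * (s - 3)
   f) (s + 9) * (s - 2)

We need to factor -12 + s^2 + 4*s.
The factored form is (6+s)*(s - 2).
c) (6+s)*(s - 2)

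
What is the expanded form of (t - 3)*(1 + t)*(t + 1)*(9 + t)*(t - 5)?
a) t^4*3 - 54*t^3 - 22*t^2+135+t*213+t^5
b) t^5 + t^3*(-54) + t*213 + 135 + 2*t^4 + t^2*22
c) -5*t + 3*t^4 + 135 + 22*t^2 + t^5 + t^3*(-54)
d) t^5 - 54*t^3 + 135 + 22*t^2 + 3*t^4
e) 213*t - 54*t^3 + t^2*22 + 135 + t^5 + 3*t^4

Expanding (t - 3)*(1 + t)*(t + 1)*(9 + t)*(t - 5):
= 213*t - 54*t^3 + t^2*22 + 135 + t^5 + 3*t^4
e) 213*t - 54*t^3 + t^2*22 + 135 + t^5 + 3*t^4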